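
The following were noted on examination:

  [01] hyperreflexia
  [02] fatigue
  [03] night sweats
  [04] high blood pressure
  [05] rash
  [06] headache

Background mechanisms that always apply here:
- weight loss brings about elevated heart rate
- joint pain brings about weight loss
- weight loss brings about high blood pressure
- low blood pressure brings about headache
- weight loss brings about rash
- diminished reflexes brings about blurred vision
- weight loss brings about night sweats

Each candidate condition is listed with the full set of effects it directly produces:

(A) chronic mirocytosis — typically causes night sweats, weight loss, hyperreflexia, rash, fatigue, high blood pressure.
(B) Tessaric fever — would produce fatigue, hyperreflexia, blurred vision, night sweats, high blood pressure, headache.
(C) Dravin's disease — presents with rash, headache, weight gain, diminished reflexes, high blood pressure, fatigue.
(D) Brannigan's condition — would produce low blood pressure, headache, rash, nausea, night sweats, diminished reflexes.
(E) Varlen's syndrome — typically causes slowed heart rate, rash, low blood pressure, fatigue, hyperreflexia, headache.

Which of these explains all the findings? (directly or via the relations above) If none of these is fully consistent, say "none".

Per-candidate check:
(A) chronic mirocytosis — hyperreflexia match; fatigue match; night sweats match; high blood pressure match; rash match; headache miss
(B) Tessaric fever — does not account for rash
(C) Dravin's disease — hyperreflexia miss; fatigue match; night sweats miss; high blood pressure match; rash match; headache match
(D) Brannigan's condition — hyperreflexia miss; fatigue miss; night sweats match; high blood pressure miss; rash match; headache match
(E) Varlen's syndrome — hyperreflexia match; fatigue match; night sweats miss; high blood pressure miss; rash match; headache match
No candidate is consistent with all observations.

none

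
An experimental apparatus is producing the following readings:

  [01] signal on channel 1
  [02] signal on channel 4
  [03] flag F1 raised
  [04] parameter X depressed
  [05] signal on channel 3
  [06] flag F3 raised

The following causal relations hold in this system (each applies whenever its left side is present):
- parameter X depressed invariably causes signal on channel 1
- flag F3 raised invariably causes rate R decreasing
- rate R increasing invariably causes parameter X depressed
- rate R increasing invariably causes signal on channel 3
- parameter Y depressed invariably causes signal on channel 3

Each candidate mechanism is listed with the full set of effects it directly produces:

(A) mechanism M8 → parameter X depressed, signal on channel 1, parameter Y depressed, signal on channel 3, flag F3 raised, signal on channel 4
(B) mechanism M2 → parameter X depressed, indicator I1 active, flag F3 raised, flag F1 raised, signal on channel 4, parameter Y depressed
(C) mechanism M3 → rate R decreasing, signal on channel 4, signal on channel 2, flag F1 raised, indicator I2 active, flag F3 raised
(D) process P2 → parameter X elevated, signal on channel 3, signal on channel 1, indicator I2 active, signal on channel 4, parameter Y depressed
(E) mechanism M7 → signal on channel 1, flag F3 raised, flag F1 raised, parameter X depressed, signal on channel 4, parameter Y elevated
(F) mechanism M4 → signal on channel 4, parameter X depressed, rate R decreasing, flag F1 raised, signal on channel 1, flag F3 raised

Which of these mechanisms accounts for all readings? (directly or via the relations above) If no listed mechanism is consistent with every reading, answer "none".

B

Per-candidate check:
(A) mechanism M8 — does not account for flag F1 raised
(B) mechanism M2 — signal on channel 1 ✓ (through parameter X depressed → signal on channel 1); signal on channel 4 ✓; flag F1 raised ✓; parameter X depressed ✓; signal on channel 3 ✓ (through parameter Y depressed → signal on channel 3); flag F3 raised ✓
(C) mechanism M3 — does not account for signal on channel 1, parameter X depressed, signal on channel 3
(D) process P2 — signal on channel 1 ✓; signal on channel 4 ✓; flag F1 raised ✗; parameter X depressed ✗; signal on channel 3 ✓; flag F3 raised ✗
(E) mechanism M7 — does not account for signal on channel 3
(F) mechanism M4 — signal on channel 1 ✓; signal on channel 4 ✓; flag F1 raised ✓; parameter X depressed ✓; signal on channel 3 ✗; flag F3 raised ✓
(B) alone accounts for all the evidence.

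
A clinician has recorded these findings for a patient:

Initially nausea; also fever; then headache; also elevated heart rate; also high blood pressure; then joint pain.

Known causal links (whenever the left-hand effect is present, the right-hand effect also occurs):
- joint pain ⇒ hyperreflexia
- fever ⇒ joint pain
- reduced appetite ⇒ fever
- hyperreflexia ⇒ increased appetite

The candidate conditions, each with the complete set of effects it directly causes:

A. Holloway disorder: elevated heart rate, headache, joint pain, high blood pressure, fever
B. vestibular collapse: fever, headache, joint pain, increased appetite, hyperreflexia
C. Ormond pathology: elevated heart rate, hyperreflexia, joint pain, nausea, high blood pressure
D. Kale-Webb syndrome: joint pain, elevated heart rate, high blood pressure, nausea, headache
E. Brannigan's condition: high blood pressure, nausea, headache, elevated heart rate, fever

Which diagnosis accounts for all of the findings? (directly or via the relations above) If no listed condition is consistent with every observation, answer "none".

E

Testing each hypothesis:
(A) Holloway disorder — nausea NO; fever yes; headache yes; elevated heart rate yes; high blood pressure yes; joint pain yes
(B) vestibular collapse — does not account for nausea, elevated heart rate, high blood pressure
(C) Ormond pathology — nausea yes; fever NO; headache NO; elevated heart rate yes; high blood pressure yes; joint pain yes
(D) Kale-Webb syndrome — does not account for fever
(E) Brannigan's condition — accounts for every observation (joint pain through fever → joint pain)
Only (E) is consistent with every observation.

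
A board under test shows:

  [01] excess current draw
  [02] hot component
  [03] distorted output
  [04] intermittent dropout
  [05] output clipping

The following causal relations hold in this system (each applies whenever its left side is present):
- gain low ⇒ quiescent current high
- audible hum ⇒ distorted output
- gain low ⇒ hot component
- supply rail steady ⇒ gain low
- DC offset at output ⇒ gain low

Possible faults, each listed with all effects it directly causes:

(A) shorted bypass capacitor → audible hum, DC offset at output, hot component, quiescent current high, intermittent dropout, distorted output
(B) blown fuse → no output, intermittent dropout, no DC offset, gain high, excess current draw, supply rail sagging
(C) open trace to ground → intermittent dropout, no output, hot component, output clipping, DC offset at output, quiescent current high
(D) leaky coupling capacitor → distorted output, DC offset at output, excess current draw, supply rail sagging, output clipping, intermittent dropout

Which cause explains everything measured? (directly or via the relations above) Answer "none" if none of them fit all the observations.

D

Testing each hypothesis:
(A) shorted bypass capacitor — excess current draw miss; hot component match; distorted output match; intermittent dropout match; output clipping miss
(B) blown fuse — excess current draw match; hot component miss; distorted output miss; intermittent dropout match; output clipping miss
(C) open trace to ground — excess current draw miss; hot component match; distorted output miss; intermittent dropout match; output clipping match
(D) leaky coupling capacitor — excess current draw match; hot component match (through DC offset at output → gain low → hot component); distorted output match; intermittent dropout match; output clipping match
Only (D) is consistent with every observation.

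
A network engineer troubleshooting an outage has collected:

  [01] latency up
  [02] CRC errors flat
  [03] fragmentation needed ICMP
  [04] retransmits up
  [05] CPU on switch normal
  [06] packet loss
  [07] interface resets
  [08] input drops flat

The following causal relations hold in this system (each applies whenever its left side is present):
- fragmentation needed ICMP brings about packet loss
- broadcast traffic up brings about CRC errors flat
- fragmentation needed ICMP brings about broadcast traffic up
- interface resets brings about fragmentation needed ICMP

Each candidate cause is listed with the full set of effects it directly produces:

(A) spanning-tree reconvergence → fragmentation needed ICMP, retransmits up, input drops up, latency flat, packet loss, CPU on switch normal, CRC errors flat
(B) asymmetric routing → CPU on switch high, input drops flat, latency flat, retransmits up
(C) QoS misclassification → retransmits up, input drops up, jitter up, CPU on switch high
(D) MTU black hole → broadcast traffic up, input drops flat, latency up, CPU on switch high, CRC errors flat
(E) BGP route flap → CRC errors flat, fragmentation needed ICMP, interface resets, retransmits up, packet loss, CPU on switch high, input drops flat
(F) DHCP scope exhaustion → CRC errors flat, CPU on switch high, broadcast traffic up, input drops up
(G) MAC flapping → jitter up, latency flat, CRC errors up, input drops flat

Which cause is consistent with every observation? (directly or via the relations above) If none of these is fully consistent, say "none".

Testing each hypothesis:
(A) spanning-tree reconvergence — fails on latency up, interface resets, input drops flat (predicts latency flat, not latency up; predicts input drops up, not input drops flat)
(B) asymmetric routing — fails on latency up, CRC errors flat, fragmentation needed ICMP, CPU on switch normal, packet loss, interface resets (predicts latency flat, not latency up; predicts CPU on switch high, not CPU on switch normal)
(C) QoS misclassification — fails on latency up, CRC errors flat, fragmentation needed ICMP, CPU on switch normal, packet loss, interface resets, input drops flat (predicts CPU on switch high, not CPU on switch normal; predicts input drops up, not input drops flat)
(D) MTU black hole — latency up match; CRC errors flat match; fragmentation needed ICMP miss; retransmits up miss; CPU on switch normal miss; packet loss miss; interface resets miss; input drops flat match
(E) BGP route flap — fails on latency up, CPU on switch normal (predicts CPU on switch high, not CPU on switch normal)
(F) DHCP scope exhaustion — fails on latency up, fragmentation needed ICMP, retransmits up, CPU on switch normal, packet loss, interface resets, input drops flat (predicts CPU on switch high, not CPU on switch normal; predicts input drops up, not input drops flat)
(G) MAC flapping — latency up miss; CRC errors flat miss; fragmentation needed ICMP miss; retransmits up miss; CPU on switch normal miss; packet loss miss; interface resets miss; input drops flat match
No candidate is consistent with all observations.

none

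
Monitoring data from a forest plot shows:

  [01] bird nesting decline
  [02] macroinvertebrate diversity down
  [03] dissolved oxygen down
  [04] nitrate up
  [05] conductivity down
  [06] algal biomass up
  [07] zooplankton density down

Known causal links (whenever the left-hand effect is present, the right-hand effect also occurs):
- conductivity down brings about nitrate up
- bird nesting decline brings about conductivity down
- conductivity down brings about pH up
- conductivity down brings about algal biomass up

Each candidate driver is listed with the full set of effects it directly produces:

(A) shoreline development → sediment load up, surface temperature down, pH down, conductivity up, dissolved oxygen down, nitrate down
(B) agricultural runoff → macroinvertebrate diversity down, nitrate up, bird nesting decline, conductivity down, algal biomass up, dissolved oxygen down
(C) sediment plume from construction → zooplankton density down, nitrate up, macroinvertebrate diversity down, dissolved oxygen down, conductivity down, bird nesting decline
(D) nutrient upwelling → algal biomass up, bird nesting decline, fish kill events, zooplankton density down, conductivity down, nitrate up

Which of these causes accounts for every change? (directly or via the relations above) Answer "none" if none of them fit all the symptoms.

Testing each hypothesis:
(A) shoreline development — fails on bird nesting decline, macroinvertebrate diversity down, nitrate up, conductivity down, algal biomass up, zooplankton density down (predicts nitrate down, not nitrate up; predicts conductivity up, not conductivity down)
(B) agricultural runoff — bird nesting decline yes; macroinvertebrate diversity down yes; dissolved oxygen down yes; nitrate up yes; conductivity down yes; algal biomass up yes; zooplankton density down NO
(C) sediment plume from construction — bird nesting decline yes; macroinvertebrate diversity down yes; dissolved oxygen down yes; nitrate up yes; conductivity down yes; algal biomass up yes (by conductivity down → algal biomass up); zooplankton density down yes
(D) nutrient upwelling — does not account for macroinvertebrate diversity down, dissolved oxygen down
Only (C) is consistent with every observation.

C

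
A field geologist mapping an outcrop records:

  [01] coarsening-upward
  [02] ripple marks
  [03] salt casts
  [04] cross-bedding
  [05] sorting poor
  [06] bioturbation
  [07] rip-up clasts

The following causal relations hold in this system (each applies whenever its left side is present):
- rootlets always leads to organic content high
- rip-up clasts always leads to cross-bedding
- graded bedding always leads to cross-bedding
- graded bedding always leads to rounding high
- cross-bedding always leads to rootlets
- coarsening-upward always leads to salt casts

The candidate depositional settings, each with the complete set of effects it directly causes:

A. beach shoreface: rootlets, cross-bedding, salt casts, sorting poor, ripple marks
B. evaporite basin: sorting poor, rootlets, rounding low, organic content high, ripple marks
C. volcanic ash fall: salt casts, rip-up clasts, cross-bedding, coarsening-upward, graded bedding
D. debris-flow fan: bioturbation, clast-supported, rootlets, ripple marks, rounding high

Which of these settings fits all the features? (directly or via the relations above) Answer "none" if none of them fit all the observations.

Per-candidate check:
(A) beach shoreface — coarsening-upward ✗; ripple marks ✓; salt casts ✓; cross-bedding ✓; sorting poor ✓; bioturbation ✗; rip-up clasts ✗
(B) evaporite basin — coarsening-upward ✗; ripple marks ✓; salt casts ✗; cross-bedding ✗; sorting poor ✓; bioturbation ✗; rip-up clasts ✗
(C) volcanic ash fall — coarsening-upward ✓; ripple marks ✗; salt casts ✓; cross-bedding ✓; sorting poor ✗; bioturbation ✗; rip-up clasts ✓
(D) debris-flow fan — coarsening-upward ✗; ripple marks ✓; salt casts ✗; cross-bedding ✗; sorting poor ✗; bioturbation ✓; rip-up clasts ✗
No candidate is consistent with all observations.

none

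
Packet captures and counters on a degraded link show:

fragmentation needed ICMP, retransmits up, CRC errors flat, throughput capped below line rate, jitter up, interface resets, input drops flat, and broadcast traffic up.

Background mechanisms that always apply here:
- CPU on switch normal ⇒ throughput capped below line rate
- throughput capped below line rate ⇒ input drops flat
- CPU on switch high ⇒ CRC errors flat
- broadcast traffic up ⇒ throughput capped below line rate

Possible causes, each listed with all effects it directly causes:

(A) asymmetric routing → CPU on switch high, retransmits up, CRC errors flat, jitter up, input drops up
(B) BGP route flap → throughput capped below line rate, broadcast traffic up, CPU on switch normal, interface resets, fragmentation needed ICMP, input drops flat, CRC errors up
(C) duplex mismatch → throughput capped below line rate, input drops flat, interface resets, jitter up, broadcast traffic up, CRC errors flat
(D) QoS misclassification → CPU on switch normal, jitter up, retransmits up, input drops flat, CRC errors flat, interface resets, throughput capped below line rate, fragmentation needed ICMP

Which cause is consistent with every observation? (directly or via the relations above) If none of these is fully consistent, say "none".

none

Per-candidate check:
(A) asymmetric routing — fragmentation needed ICMP ✗; retransmits up ✓; CRC errors flat ✓; throughput capped below line rate ✗; jitter up ✓; interface resets ✗; input drops flat ✗; broadcast traffic up ✗
(B) BGP route flap — fails on retransmits up, CRC errors flat, jitter up (predicts CRC errors up, not CRC errors flat)
(C) duplex mismatch — fragmentation needed ICMP ✗; retransmits up ✗; CRC errors flat ✓; throughput capped below line rate ✓; jitter up ✓; interface resets ✓; input drops flat ✓; broadcast traffic up ✓
(D) QoS misclassification — does not account for broadcast traffic up
No candidate is consistent with all observations.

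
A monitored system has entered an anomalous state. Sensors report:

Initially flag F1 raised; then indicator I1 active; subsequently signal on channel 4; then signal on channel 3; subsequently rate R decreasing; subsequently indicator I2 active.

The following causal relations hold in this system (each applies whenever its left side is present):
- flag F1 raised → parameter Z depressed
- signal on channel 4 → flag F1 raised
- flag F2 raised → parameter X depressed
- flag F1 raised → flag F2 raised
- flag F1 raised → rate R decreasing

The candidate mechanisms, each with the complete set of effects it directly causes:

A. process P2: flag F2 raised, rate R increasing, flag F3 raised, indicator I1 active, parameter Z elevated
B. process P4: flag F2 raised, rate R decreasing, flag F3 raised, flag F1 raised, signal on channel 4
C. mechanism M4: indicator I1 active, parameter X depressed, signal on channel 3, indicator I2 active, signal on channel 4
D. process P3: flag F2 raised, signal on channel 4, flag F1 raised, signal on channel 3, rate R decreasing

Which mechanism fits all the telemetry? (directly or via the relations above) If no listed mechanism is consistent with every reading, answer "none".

C

Checking each candidate against the observations:
(A) process P2 — flag F1 raised miss; indicator I1 active match; signal on channel 4 miss; signal on channel 3 miss; rate R decreasing miss; indicator I2 active miss
(B) process P4 — flag F1 raised match; indicator I1 active miss; signal on channel 4 match; signal on channel 3 miss; rate R decreasing match; indicator I2 active miss
(C) mechanism M4 — flag F1 raised match (via signal on channel 4 → flag F1 raised); indicator I1 active match; signal on channel 4 match; signal on channel 3 match; rate R decreasing match (via signal on channel 4 → flag F1 raised → rate R decreasing); indicator I2 active match
(D) process P3 — flag F1 raised match; indicator I1 active miss; signal on channel 4 match; signal on channel 3 match; rate R decreasing match; indicator I2 active miss
(C) alone accounts for all the evidence.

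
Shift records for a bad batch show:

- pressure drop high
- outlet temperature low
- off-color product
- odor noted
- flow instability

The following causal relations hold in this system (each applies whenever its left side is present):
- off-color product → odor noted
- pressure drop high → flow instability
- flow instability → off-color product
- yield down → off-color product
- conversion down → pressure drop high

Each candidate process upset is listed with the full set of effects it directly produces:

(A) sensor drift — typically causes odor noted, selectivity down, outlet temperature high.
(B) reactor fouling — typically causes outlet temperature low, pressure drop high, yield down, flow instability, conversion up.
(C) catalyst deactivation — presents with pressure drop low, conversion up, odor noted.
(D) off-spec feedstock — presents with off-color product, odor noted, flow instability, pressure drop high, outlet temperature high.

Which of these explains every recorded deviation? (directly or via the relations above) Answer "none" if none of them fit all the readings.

B

Per-candidate check:
(A) sensor drift — fails on pressure drop high, outlet temperature low, off-color product, flow instability (predicts outlet temperature high, not outlet temperature low)
(B) reactor fouling — pressure drop high yes; outlet temperature low yes; off-color product yes (through yield down → off-color product); odor noted yes (through yield down → off-color product → odor noted); flow instability yes
(C) catalyst deactivation — fails on pressure drop high, outlet temperature low, off-color product, flow instability (predicts pressure drop low, not pressure drop high)
(D) off-spec feedstock — fails on outlet temperature low (predicts outlet temperature high, not outlet temperature low)
Only (B) is consistent with every observation.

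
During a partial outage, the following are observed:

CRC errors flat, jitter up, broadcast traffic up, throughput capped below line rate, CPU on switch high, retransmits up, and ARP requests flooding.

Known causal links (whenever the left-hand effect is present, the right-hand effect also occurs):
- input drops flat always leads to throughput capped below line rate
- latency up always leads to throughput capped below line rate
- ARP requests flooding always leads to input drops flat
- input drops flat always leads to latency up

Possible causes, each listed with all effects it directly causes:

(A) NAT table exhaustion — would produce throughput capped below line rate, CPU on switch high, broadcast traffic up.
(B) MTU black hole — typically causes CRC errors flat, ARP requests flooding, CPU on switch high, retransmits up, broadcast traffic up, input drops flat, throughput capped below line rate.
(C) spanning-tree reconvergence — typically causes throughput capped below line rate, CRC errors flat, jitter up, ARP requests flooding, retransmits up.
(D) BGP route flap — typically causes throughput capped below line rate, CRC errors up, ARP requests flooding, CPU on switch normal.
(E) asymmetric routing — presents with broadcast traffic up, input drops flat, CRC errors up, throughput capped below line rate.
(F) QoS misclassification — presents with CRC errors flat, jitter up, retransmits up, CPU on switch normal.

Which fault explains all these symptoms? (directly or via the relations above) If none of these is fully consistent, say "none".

Checking each candidate against the observations:
(A) NAT table exhaustion — does not account for CRC errors flat, jitter up, retransmits up, ARP requests flooding
(B) MTU black hole — CRC errors flat ✓; jitter up ✗; broadcast traffic up ✓; throughput capped below line rate ✓; CPU on switch high ✓; retransmits up ✓; ARP requests flooding ✓
(C) spanning-tree reconvergence — does not account for broadcast traffic up, CPU on switch high
(D) BGP route flap — fails on CRC errors flat, jitter up, broadcast traffic up, CPU on switch high, retransmits up (predicts CRC errors up, not CRC errors flat; predicts CPU on switch normal, not CPU on switch high)
(E) asymmetric routing — CRC errors flat ✗; jitter up ✗; broadcast traffic up ✓; throughput capped below line rate ✓; CPU on switch high ✗; retransmits up ✗; ARP requests flooding ✗
(F) QoS misclassification — fails on broadcast traffic up, throughput capped below line rate, CPU on switch high, ARP requests flooding (predicts CPU on switch normal, not CPU on switch high)
No candidate is consistent with all observations.

none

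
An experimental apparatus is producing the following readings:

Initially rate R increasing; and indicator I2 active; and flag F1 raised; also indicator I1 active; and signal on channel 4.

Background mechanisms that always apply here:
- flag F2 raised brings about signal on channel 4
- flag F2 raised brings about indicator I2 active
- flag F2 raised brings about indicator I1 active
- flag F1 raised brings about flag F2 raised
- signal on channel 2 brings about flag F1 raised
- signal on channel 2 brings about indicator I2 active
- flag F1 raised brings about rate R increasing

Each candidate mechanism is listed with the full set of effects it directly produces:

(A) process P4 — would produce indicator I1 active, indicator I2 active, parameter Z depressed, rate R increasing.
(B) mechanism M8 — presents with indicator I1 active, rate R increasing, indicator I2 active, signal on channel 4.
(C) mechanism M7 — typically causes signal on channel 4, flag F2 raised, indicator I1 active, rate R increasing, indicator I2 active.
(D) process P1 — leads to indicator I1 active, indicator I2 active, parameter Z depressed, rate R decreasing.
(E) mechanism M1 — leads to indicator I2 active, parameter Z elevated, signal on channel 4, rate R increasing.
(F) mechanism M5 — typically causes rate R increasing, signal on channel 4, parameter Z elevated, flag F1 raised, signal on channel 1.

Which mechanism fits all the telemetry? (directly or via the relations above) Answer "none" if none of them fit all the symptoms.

F

Checking each candidate against the observations:
(A) process P4 — rate R increasing yes; indicator I2 active yes; flag F1 raised NO; indicator I1 active yes; signal on channel 4 NO
(B) mechanism M8 — rate R increasing yes; indicator I2 active yes; flag F1 raised NO; indicator I1 active yes; signal on channel 4 yes
(C) mechanism M7 — rate R increasing yes; indicator I2 active yes; flag F1 raised NO; indicator I1 active yes; signal on channel 4 yes
(D) process P1 — rate R increasing NO; indicator I2 active yes; flag F1 raised NO; indicator I1 active yes; signal on channel 4 NO
(E) mechanism M1 — rate R increasing yes; indicator I2 active yes; flag F1 raised NO; indicator I1 active NO; signal on channel 4 yes
(F) mechanism M5 — rate R increasing yes; indicator I2 active yes (via flag F1 raised → flag F2 raised → indicator I2 active); flag F1 raised yes; indicator I1 active yes (via flag F1 raised → flag F2 raised → indicator I1 active); signal on channel 4 yes
(F) is the only candidate with no mismatches.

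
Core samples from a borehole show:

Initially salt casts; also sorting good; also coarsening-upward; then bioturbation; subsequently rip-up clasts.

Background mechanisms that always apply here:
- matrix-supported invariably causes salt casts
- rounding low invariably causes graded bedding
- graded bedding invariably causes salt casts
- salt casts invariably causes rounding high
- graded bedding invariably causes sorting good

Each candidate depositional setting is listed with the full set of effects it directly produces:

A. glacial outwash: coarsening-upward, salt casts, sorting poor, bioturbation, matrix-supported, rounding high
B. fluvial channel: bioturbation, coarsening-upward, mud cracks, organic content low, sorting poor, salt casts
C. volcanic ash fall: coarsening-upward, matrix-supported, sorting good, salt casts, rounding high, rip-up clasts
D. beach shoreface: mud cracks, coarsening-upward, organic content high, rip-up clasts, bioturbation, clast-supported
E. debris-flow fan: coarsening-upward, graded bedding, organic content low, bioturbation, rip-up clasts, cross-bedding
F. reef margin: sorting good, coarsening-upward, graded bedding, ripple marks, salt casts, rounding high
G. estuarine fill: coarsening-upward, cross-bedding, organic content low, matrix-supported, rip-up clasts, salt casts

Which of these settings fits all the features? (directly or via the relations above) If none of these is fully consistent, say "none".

E

Per-candidate check:
(A) glacial outwash — fails on sorting good, rip-up clasts (predicts sorting poor, not sorting good)
(B) fluvial channel — salt casts yes; sorting good NO; coarsening-upward yes; bioturbation yes; rip-up clasts NO
(C) volcanic ash fall — does not account for bioturbation
(D) beach shoreface — does not account for salt casts, sorting good
(E) debris-flow fan — salt casts yes (through graded bedding → salt casts); sorting good yes (through graded bedding → sorting good); coarsening-upward yes; bioturbation yes; rip-up clasts yes
(F) reef margin — salt casts yes; sorting good yes; coarsening-upward yes; bioturbation NO; rip-up clasts NO
(G) estuarine fill — salt casts yes; sorting good NO; coarsening-upward yes; bioturbation NO; rip-up clasts yes
(E) is the only candidate with no mismatches.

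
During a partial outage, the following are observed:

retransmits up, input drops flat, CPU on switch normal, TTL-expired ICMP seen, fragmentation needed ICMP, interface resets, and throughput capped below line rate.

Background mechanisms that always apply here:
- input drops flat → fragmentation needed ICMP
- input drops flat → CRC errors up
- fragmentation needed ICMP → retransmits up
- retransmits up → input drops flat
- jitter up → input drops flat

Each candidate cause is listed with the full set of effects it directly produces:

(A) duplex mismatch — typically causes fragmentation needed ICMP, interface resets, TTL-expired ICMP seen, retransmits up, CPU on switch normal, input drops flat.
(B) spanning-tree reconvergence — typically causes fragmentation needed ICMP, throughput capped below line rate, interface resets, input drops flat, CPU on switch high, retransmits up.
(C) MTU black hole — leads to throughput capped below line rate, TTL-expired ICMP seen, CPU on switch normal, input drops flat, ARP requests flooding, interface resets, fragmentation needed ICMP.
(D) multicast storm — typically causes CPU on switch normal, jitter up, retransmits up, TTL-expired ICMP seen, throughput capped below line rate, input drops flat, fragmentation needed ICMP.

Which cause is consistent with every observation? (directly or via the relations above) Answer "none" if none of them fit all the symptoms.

C

For each candidate, compare predicted effects to what was observed:
(A) duplex mismatch — does not account for throughput capped below line rate
(B) spanning-tree reconvergence — fails on CPU on switch normal, TTL-expired ICMP seen (predicts CPU on switch high, not CPU on switch normal)
(C) MTU black hole — accounts for every observation (retransmits up by fragmentation needed ICMP → retransmits up)
(D) multicast storm — does not account for interface resets
(C) is the only candidate with no mismatches.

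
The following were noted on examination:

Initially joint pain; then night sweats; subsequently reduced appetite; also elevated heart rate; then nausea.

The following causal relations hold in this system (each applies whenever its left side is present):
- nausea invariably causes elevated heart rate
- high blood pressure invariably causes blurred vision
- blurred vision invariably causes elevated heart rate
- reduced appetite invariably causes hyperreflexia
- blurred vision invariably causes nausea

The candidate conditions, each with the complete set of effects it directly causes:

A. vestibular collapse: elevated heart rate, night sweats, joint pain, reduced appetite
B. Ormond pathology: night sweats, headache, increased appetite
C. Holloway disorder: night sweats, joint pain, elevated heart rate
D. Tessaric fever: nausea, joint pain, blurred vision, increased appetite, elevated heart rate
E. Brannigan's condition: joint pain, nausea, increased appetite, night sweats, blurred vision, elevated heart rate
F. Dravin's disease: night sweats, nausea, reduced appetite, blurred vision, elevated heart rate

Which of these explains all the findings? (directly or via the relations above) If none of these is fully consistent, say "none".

none

Testing each hypothesis:
(A) vestibular collapse — does not account for nausea
(B) Ormond pathology — joint pain -; night sweats +; reduced appetite -; elevated heart rate -; nausea -
(C) Holloway disorder — joint pain +; night sweats +; reduced appetite -; elevated heart rate +; nausea -
(D) Tessaric fever — fails on night sweats, reduced appetite (predicts increased appetite, not reduced appetite)
(E) Brannigan's condition — joint pain +; night sweats +; reduced appetite -; elevated heart rate +; nausea +
(F) Dravin's disease — joint pain -; night sweats +; reduced appetite +; elevated heart rate +; nausea +
No candidate is consistent with all observations.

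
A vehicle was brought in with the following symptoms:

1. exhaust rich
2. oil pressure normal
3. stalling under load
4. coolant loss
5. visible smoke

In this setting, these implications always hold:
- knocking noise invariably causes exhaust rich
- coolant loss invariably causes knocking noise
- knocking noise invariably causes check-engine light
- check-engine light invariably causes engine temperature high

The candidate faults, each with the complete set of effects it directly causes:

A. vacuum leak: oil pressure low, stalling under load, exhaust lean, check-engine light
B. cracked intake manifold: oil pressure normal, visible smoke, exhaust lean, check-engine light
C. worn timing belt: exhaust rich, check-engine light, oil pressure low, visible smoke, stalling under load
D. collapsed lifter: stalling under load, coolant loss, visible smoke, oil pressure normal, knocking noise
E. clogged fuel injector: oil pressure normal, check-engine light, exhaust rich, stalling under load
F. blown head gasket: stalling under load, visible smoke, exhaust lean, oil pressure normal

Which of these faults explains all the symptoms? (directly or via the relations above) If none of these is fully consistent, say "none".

D

For each candidate, compare predicted effects to what was observed:
(A) vacuum leak — exhaust rich ✗; oil pressure normal ✗; stalling under load ✓; coolant loss ✗; visible smoke ✗
(B) cracked intake manifold — fails on exhaust rich, stalling under load, coolant loss (predicts exhaust lean, not exhaust rich)
(C) worn timing belt — fails on oil pressure normal, coolant loss (predicts oil pressure low, not oil pressure normal)
(D) collapsed lifter — exhaust rich ✓ (via knocking noise → exhaust rich); oil pressure normal ✓; stalling under load ✓; coolant loss ✓; visible smoke ✓
(E) clogged fuel injector — exhaust rich ✓; oil pressure normal ✓; stalling under load ✓; coolant loss ✗; visible smoke ✗
(F) blown head gasket — fails on exhaust rich, coolant loss (predicts exhaust lean, not exhaust rich)
Only (D) is consistent with every observation.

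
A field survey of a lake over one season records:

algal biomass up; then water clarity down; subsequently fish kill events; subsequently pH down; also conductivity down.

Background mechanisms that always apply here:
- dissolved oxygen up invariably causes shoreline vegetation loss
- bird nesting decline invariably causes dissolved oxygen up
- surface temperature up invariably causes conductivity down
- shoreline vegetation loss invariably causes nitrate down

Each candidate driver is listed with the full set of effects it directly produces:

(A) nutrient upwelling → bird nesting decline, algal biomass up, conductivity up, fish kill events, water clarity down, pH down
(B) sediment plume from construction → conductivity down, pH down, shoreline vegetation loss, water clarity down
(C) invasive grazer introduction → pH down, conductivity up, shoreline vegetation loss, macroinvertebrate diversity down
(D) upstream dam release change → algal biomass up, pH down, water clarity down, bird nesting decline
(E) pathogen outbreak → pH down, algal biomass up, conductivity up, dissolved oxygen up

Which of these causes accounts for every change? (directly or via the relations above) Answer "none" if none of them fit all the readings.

none

Per-candidate check:
(A) nutrient upwelling — algal biomass up match; water clarity down match; fish kill events match; pH down match; conductivity down miss
(B) sediment plume from construction — algal biomass up miss; water clarity down match; fish kill events miss; pH down match; conductivity down match
(C) invasive grazer introduction — algal biomass up miss; water clarity down miss; fish kill events miss; pH down match; conductivity down miss
(D) upstream dam release change — algal biomass up match; water clarity down match; fish kill events miss; pH down match; conductivity down miss
(E) pathogen outbreak — fails on water clarity down, fish kill events, conductivity down (predicts conductivity up, not conductivity down)
Every candidate fails on at least one observation.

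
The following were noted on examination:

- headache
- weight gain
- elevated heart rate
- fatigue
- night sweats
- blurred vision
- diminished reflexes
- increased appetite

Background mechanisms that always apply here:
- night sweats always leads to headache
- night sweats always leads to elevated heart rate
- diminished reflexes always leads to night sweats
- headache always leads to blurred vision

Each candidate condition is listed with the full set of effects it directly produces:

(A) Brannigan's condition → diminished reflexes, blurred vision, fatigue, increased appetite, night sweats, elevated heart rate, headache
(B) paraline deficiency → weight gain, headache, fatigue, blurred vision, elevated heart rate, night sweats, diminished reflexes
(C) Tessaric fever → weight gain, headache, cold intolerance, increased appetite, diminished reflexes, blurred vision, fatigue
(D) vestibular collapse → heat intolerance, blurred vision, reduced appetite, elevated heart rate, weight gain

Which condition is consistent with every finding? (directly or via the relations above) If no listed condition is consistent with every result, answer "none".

C

Checking each candidate against the observations:
(A) Brannigan's condition — headache +; weight gain -; elevated heart rate +; fatigue +; night sweats +; blurred vision +; diminished reflexes +; increased appetite +
(B) paraline deficiency — headache +; weight gain +; elevated heart rate +; fatigue +; night sweats +; blurred vision +; diminished reflexes +; increased appetite -
(C) Tessaric fever — headache +; weight gain +; elevated heart rate + (via diminished reflexes → night sweats → elevated heart rate); fatigue +; night sweats + (via diminished reflexes → night sweats); blurred vision +; diminished reflexes +; increased appetite +
(D) vestibular collapse — fails on headache, fatigue, night sweats, diminished reflexes, increased appetite (predicts reduced appetite, not increased appetite)
Only (C) is consistent with every observation.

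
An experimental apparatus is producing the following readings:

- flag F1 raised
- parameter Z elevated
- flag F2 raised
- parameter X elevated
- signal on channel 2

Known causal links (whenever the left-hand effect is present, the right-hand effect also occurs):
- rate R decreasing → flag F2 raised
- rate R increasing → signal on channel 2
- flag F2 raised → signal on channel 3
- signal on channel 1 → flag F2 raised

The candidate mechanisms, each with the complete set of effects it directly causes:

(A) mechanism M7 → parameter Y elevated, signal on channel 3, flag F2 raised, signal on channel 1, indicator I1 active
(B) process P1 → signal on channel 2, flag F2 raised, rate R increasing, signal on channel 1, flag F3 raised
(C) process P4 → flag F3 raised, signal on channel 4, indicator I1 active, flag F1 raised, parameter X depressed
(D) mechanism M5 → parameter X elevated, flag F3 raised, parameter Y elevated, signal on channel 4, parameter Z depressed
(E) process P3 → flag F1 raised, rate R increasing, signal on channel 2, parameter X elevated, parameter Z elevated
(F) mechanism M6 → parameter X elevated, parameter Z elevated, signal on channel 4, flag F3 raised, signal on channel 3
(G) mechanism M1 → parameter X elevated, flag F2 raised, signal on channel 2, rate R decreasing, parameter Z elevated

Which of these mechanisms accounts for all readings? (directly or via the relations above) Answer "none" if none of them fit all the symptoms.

none

Checking each candidate against the observations:
(A) mechanism M7 — does not account for flag F1 raised, parameter Z elevated, parameter X elevated, signal on channel 2
(B) process P1 — does not account for flag F1 raised, parameter Z elevated, parameter X elevated
(C) process P4 — flag F1 raised ✓; parameter Z elevated ✗; flag F2 raised ✗; parameter X elevated ✗; signal on channel 2 ✗
(D) mechanism M5 — fails on flag F1 raised, parameter Z elevated, flag F2 raised, signal on channel 2 (predicts parameter Z depressed, not parameter Z elevated)
(E) process P3 — flag F1 raised ✓; parameter Z elevated ✓; flag F2 raised ✗; parameter X elevated ✓; signal on channel 2 ✓
(F) mechanism M6 — flag F1 raised ✗; parameter Z elevated ✓; flag F2 raised ✗; parameter X elevated ✓; signal on channel 2 ✗
(G) mechanism M1 — flag F1 raised ✗; parameter Z elevated ✓; flag F2 raised ✓; parameter X elevated ✓; signal on channel 2 ✓
Every candidate fails on at least one observation.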